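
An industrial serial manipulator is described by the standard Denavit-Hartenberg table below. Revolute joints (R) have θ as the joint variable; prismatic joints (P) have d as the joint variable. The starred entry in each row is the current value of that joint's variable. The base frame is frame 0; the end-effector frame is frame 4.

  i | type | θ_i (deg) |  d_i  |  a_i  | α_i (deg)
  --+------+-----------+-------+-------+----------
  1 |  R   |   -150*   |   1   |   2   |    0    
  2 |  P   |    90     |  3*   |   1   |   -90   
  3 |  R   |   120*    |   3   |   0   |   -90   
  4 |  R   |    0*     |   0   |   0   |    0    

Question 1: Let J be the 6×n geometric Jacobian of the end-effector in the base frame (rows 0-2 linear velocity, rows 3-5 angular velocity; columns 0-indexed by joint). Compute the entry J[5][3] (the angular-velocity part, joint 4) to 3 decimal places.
0.500

axis z_3 = (-0.4330,0.7500,0.5000); lever o_n−o_3 = (0.0000,0.0000,0.0000)
cross product → J_v[:, 3] = (0.0000,0.0000,-0.0000)
J_ω[:, 3] = z_3
entry J[5][3] = 0.5000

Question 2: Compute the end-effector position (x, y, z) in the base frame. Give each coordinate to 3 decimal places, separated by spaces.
1.366 -0.366 4.000

after link 1: o_1 = (-1.7321, -1.0000, 1.0000)
after link 2: o_2 = (-1.2321, -1.8660, 4.0000)
after link 3: o_3 = (1.3660, -0.3660, 4.0000)
after link 4: o_4 = (1.3660, -0.3660, 4.0000)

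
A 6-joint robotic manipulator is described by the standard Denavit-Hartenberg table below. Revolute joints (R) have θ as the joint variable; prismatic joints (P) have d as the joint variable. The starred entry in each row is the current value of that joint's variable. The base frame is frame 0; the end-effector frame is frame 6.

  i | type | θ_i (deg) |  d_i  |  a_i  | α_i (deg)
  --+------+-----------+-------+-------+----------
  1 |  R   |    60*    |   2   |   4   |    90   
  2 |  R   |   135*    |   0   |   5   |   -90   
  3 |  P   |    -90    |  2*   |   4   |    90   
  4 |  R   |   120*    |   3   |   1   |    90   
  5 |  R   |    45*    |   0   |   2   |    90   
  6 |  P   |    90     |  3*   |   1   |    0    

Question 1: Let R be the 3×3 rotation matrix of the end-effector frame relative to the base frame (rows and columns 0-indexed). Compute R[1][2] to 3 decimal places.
End-effector z-axis (col 2 of R) = (-0.7727,-0.6312,0.0670)
R[1][2] = -0.6312

-0.631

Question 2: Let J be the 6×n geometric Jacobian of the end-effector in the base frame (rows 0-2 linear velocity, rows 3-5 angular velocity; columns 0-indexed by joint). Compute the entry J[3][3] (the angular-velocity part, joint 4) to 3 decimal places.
axis z_3 = (0.3536,0.6124,-0.7071); lever o_n−o_3 = (-1.9688,-0.6065,-4.7523)
cross product → J_v[:, 3] = (-3.3391,3.0723,0.9912)
J_ω[:, 3] = z_3
entry J[3][3] = 0.3536

0.354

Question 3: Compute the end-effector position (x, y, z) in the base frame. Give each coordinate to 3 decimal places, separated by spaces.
1.020 -3.429 -0.631

after link 1: o_1 = (2.0000, 3.4641, 2.0000)
after link 2: o_2 = (0.2322, 0.4022, 5.5355)
after link 3: o_3 = (2.9892, -2.8225, 4.1213)
after link 4: o_4 = (3.3107, -1.2657, 1.3876)
after link 5: o_5 = (2.7653, -0.7961, -0.4784)
after link 6: o_6 = (1.0204, -3.4290, -0.6310)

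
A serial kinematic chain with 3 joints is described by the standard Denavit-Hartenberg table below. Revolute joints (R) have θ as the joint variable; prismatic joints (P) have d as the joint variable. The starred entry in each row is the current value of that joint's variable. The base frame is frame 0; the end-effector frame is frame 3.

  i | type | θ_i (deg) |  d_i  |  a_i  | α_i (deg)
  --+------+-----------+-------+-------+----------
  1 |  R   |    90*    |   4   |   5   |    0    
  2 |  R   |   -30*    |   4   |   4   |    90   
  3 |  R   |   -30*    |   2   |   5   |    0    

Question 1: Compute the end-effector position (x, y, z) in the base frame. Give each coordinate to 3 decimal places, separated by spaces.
5.897 11.214 5.500

after link 1: o_1 = (0.0000, 5.0000, 4.0000)
after link 2: o_2 = (2.0000, 8.4641, 8.0000)
after link 3: o_3 = (5.8971, 11.2141, 5.5000)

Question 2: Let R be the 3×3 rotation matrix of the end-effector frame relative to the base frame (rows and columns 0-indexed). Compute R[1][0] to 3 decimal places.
0.750

End-effector x-axis (col 0 of R) = (0.4330,0.7500,-0.5000)
R[1][0] = 0.7500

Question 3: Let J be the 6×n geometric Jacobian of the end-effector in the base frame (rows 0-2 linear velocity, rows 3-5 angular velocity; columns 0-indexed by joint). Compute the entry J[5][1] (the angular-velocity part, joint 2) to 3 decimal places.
1.000

axis z_1 = (0.0000,0.0000,1.0000); lever o_n−o_1 = (5.8971,6.2141,1.5000)
cross product → J_v[:, 1] = (-6.2141,5.8971,0.0000)
J_ω[:, 1] = z_1
entry J[5][1] = 1.0000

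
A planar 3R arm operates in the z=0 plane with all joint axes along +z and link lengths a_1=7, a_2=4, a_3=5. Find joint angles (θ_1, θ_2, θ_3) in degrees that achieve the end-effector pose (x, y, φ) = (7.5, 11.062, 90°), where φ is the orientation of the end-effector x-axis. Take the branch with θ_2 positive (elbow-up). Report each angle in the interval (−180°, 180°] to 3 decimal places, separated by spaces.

17.895 60.003 12.103

wrist centre = target − a_3·(cos φ, sin φ) = (7.5000, 6.0620)
cos θ_2 = (92.9978−7²−4²)/(2·7·4) = 0.5000; θ_2 = 60.0025° (elbow-up)
β = atan2(6.0620,7.5000) = 38.9475°; ψ = atan2(3.4642,8.9998) = 21.0525°
θ_1 = β − ψ = 17.8949°
θ_3 = φ − θ_1 − θ_2 = 12.1025° (wrapped to (-180°,180°])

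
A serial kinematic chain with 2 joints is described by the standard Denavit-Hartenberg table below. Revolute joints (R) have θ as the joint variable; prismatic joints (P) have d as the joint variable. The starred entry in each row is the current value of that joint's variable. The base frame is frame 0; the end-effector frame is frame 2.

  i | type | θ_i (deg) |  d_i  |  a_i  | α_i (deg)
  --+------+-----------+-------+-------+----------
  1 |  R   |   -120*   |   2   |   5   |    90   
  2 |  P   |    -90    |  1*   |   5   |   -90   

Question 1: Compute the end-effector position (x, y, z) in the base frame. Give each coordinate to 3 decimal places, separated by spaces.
-3.366 -3.830 -3.000

after link 1: o_1 = (-2.5000, -4.3301, 2.0000)
after link 2: o_2 = (-3.3660, -3.8301, -3.0000)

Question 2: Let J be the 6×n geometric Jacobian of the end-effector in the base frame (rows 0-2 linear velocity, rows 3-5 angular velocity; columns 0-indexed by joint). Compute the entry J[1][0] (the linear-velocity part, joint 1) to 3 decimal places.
-3.366

axis z_0 = ẑ; lever o_n−o_0 = (-3.3660,-3.8301,-3.0000)
cross product → J_v[:, 0] = (3.8301,-3.3660,0.0000)
J_ω[:, 0] = z_0
entry J[1][0] = -3.3660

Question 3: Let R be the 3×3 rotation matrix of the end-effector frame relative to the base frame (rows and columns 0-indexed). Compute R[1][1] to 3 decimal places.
End-effector y-axis (col 1 of R) = (0.8660,-0.5000,-0.0000)
R[1][1] = -0.5000

-0.500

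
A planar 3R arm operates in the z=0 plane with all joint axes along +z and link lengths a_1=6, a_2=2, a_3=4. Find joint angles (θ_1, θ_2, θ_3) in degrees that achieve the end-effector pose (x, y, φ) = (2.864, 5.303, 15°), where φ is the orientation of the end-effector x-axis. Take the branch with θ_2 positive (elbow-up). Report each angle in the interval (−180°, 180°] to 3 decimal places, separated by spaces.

wrist centre = target − a_3·(cos φ, sin φ) = (-0.9997, 4.2677)
cos θ_2 = (19.2129−6²−2²)/(2·6·2) = -0.8661; θ_2 = 150.0120° (elbow-up)
β = atan2(4.2677,-0.9997) = 103.1837°; ψ = atan2(0.9996,4.2677) = 13.1828°
θ_1 = β − ψ = 90.0009°
θ_3 = φ − θ_1 − θ_2 = 134.9871° (wrapped to (-180°,180°])

90.001 150.012 134.987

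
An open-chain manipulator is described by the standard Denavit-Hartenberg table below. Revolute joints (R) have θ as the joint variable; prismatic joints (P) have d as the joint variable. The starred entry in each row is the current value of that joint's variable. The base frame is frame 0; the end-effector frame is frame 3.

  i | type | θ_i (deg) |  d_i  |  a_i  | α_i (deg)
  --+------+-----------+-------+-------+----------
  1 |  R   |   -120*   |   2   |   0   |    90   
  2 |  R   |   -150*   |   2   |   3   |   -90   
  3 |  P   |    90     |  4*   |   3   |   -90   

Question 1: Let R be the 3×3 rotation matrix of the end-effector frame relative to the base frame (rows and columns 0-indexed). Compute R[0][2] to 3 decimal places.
End-effector z-axis (col 2 of R) = (-0.4330,-0.7500,0.5000)
R[0][2] = -0.4330

-0.433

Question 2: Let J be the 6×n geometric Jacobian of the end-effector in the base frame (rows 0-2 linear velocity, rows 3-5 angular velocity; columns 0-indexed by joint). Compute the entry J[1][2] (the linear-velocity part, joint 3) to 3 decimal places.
prismatic axis z_2 = (-0.2500,-0.4330,-0.8660)
J_v[:, 2] = z_2; J_ω[:, 2] = (0,0,0)
entry J[1][2] = -0.4330

-0.433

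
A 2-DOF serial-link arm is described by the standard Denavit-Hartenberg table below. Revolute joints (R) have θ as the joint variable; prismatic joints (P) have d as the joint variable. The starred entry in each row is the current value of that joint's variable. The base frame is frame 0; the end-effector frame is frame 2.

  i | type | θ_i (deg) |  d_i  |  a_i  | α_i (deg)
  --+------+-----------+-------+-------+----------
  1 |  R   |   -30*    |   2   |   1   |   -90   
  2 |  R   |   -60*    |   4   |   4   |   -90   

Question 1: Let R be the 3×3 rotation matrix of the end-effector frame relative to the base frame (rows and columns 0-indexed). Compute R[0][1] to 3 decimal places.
-0.500

End-effector y-axis (col 1 of R) = (-0.5000,-0.8660,-0.0000)
R[0][1] = -0.5000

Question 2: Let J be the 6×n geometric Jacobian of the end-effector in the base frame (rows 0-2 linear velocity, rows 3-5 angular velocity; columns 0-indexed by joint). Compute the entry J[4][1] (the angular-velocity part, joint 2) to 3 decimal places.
0.866

axis z_1 = (0.5000,0.8660,0.0000); lever o_n−o_1 = (3.7321,2.4641,3.4641)
cross product → J_v[:, 1] = (3.0000,-1.7321,-2.0000)
J_ω[:, 1] = z_1
entry J[4][1] = 0.8660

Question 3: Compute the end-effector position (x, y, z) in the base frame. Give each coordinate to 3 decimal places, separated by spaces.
after link 1: o_1 = (0.8660, -0.5000, 2.0000)
after link 2: o_2 = (4.5981, 1.9641, 5.4641)

4.598 1.964 5.464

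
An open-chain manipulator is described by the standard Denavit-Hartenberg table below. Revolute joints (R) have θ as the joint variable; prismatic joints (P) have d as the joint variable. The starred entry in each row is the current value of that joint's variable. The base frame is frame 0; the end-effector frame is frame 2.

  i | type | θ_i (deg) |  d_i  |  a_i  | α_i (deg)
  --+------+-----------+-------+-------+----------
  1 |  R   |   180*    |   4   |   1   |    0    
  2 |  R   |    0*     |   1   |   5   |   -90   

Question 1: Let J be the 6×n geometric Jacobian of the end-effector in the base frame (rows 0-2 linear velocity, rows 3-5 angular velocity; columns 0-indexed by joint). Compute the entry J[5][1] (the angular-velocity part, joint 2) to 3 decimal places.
1.000

axis z_1 = (0.0000,0.0000,1.0000); lever o_n−o_1 = (-5.0000,0.0000,1.0000)
cross product → J_v[:, 1] = (-0.0000,-5.0000,0.0000)
J_ω[:, 1] = z_1
entry J[5][1] = 1.0000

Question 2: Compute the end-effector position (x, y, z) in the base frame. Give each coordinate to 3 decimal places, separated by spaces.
-6.000 0.000 5.000

after link 1: o_1 = (-1.0000, 0.0000, 4.0000)
after link 2: o_2 = (-6.0000, 0.0000, 5.0000)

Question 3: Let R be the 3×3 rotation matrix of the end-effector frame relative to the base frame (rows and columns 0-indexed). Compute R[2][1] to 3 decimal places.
-1.000

End-effector y-axis (col 1 of R) = (-0.0000,-0.0000,-1.0000)
R[2][1] = -1.0000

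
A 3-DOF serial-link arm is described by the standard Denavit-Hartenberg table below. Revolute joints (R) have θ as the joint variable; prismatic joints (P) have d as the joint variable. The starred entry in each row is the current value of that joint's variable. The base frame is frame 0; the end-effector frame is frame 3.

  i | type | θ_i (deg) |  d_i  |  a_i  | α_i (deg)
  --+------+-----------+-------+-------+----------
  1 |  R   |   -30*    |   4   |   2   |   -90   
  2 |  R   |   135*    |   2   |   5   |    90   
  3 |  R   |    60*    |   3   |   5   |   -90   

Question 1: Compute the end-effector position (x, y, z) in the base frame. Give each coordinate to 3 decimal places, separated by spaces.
2.141 6.073 -3.425

after link 1: o_1 = (1.7321, -1.0000, 4.0000)
after link 2: o_2 = (-0.3298, 2.4998, 0.4645)
after link 3: o_3 = (2.1414, 6.0730, -3.4246)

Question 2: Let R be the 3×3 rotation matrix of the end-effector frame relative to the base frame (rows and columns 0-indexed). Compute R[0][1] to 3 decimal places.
End-effector y-axis (col 1 of R) = (-0.6124,0.3536,0.7071)
R[0][1] = -0.6124

-0.612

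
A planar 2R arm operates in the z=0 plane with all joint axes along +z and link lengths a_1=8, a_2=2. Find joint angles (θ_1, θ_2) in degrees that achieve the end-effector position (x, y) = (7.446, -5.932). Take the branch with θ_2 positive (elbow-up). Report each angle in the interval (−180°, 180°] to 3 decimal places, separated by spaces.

cos θ_2 = (90.6315−8²−2²)/(2·8·2) = 0.7072; θ_2 = 44.9896° (elbow-up)
β = atan2(-5.9320,7.4460) = -38.5433°; ψ = atan2(1.4140,9.4145) = 8.5414°
θ_1 = β − ψ = -47.0846°

-47.085 44.990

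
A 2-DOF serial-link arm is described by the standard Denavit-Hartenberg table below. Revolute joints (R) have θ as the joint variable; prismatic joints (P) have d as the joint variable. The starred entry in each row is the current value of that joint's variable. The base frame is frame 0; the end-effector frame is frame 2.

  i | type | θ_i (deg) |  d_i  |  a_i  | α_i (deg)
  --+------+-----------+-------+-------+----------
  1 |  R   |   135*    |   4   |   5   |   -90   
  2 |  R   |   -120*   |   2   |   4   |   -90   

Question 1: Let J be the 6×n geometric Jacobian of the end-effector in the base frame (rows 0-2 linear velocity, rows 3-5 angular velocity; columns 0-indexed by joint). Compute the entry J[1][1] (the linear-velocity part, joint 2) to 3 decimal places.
axis z_1 = (-0.7071,-0.7071,0.0000); lever o_n−o_1 = (-0.0000,-2.8284,3.4641)
cross product → J_v[:, 1] = (-2.4495,2.4495,2.0000)
J_ω[:, 1] = z_1
entry J[1][1] = 2.4495

2.449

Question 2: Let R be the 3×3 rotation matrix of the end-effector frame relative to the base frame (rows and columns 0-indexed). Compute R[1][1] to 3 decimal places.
End-effector y-axis (col 1 of R) = (0.7071,0.7071,-0.0000)
R[1][1] = 0.7071

0.707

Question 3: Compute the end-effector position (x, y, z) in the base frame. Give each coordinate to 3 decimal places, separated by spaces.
-3.536 0.707 7.464

after link 1: o_1 = (-3.5355, 3.5355, 4.0000)
after link 2: o_2 = (-3.5355, 0.7071, 7.4641)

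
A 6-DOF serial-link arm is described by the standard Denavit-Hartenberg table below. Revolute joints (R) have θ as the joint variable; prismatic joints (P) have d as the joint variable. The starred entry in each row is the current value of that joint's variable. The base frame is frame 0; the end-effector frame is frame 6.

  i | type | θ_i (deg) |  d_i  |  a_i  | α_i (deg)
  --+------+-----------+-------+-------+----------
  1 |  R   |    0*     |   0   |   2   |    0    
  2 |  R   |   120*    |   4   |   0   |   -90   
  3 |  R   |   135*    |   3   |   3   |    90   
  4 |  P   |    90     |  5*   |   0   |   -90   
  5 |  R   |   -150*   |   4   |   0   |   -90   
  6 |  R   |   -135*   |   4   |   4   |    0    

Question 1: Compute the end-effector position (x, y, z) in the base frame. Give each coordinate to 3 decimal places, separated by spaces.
-8.298 2.937 1.722

after link 1: o_1 = (2.0000, 0.0000, 0.0000)
after link 2: o_2 = (2.0000, 0.0000, 4.0000)
after link 3: o_3 = (0.4626, -3.3371, 1.8787)
after link 4: o_4 = (-1.3052, -0.2753, -1.6569)
after link 5: o_5 = (-2.7194, 2.1742, 1.1716)
after link 6: o_6 = (-8.2975, 2.9368, 1.7221)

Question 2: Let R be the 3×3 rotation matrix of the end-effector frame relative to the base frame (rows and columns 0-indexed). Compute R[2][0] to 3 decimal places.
End-effector x-axis (col 0 of R) = (-0.6553,-0.0897,0.7500)
R[2][0] = 0.7500

0.750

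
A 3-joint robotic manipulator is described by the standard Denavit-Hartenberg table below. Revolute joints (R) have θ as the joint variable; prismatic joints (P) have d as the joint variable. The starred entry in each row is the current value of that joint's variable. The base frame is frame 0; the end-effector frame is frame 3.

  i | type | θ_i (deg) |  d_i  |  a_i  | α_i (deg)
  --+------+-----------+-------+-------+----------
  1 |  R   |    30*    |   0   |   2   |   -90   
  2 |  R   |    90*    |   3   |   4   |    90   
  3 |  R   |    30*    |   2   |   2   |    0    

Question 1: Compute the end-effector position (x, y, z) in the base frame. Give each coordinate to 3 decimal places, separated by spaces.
after link 1: o_1 = (1.7321, 1.0000, 0.0000)
after link 2: o_2 = (0.2321, 3.5981, -4.0000)
after link 3: o_3 = (1.4641, 5.4641, -5.7321)

1.464 5.464 -5.732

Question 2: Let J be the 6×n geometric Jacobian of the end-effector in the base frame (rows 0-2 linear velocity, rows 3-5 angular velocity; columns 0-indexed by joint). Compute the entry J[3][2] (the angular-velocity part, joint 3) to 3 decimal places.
axis z_2 = (0.8660,0.5000,0.0000); lever o_n−o_2 = (1.2321,1.8660,-1.7321)
cross product → J_v[:, 2] = (-0.8660,1.5000,1.0000)
J_ω[:, 2] = z_2
entry J[3][2] = 0.8660

0.866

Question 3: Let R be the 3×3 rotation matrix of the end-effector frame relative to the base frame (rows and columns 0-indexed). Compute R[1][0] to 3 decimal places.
0.433

End-effector x-axis (col 0 of R) = (-0.2500,0.4330,-0.8660)
R[1][0] = 0.4330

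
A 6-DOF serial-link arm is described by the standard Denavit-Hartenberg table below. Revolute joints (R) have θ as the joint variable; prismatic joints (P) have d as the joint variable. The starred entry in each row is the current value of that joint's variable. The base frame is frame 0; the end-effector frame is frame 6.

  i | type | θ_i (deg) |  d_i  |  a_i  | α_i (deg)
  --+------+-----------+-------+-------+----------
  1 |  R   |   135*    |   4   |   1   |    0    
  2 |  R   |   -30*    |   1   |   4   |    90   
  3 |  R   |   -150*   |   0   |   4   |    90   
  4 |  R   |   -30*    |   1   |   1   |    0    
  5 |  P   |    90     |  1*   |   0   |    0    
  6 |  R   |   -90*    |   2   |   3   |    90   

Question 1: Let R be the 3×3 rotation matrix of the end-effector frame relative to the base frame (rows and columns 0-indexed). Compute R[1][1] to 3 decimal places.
End-effector y-axis (col 1 of R) = (0.1294,-0.4830,0.8660)
R[1][1] = -0.4830

-0.483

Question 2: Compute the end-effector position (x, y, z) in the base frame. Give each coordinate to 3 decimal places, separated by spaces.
after link 1: o_1 = (-0.7071, 0.7071, 4.0000)
after link 2: o_2 = (-1.7424, 4.5708, 5.0000)
after link 3: o_3 = (-0.8458, 1.2247, 3.0000)
after link 4: o_4 = (-1.0052, -0.1121, 3.4330)
after link 5: o_5 = (-0.8758, -0.5950, 4.2990)
after link 6: o_6 = (-1.4836, -4.1225, 4.7321)

-1.484 -4.123 4.732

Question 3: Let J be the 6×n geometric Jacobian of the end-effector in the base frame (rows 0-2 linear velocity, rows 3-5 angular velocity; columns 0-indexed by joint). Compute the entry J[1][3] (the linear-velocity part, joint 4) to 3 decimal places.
axis z_3 = (0.1294,-0.4830,0.8660); lever o_n−o_3 = (-0.6378,-5.3473,1.7321)
cross product → J_v[:, 3] = (3.7944,-0.7765,-1.0000)
J_ω[:, 3] = z_3
entry J[1][3] = -0.7765

-0.776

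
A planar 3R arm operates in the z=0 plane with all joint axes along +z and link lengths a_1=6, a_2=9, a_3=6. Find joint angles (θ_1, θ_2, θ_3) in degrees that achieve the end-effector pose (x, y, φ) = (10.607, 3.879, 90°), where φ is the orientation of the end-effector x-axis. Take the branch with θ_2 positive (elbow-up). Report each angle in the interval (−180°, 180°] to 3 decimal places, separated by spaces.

-67.615 89.996 67.619

wrist centre = target − a_3·(cos φ, sin φ) = (10.6070, -2.1210)
cos θ_2 = (117.0071−6²−9²)/(2·6·9) = 0.0001; θ_2 = 89.9962° (elbow-up)
β = atan2(-2.1210,10.6070) = -11.3079°; ψ = atan2(9.0000,6.0006) = 56.3073°
θ_1 = β − ψ = -67.6152°
θ_3 = φ − θ_1 − θ_2 = 67.6189° (wrapped to (-180°,180°])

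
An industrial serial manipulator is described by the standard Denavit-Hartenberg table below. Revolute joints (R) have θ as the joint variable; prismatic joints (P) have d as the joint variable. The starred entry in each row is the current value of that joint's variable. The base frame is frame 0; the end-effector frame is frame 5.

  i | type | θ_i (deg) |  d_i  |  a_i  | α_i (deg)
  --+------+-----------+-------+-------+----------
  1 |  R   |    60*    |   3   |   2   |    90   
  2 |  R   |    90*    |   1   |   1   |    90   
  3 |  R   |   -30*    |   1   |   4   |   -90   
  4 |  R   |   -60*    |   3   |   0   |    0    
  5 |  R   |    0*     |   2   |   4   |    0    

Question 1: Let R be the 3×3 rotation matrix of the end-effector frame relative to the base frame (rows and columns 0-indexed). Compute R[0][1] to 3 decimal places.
End-effector y-axis (col 1 of R) = (-0.6250,-0.2165,0.7500)
R[0][1] = -0.6250

-0.625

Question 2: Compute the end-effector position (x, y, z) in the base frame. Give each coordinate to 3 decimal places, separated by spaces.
5.250 4.433 11.696

after link 1: o_1 = (1.0000, 1.7321, 3.0000)
after link 2: o_2 = (1.8660, 1.2321, 4.0000)
after link 3: o_3 = (0.6340, 3.0981, 7.4641)
after link 4: o_4 = (2.8840, 1.7990, 8.9641)
after link 5: o_5 = (5.2500, 4.4330, 11.6962)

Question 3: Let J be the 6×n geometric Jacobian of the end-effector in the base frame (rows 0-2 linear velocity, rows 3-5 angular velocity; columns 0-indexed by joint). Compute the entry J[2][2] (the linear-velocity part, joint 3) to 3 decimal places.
-1.330

axis z_2 = (0.5000,0.8660,-0.0000); lever o_n−o_2 = (3.3840,3.2010,7.6962)
cross product → J_v[:, 2] = (6.6651,-3.8481,-1.3301)
J_ω[:, 2] = z_2
entry J[2][2] = -1.3301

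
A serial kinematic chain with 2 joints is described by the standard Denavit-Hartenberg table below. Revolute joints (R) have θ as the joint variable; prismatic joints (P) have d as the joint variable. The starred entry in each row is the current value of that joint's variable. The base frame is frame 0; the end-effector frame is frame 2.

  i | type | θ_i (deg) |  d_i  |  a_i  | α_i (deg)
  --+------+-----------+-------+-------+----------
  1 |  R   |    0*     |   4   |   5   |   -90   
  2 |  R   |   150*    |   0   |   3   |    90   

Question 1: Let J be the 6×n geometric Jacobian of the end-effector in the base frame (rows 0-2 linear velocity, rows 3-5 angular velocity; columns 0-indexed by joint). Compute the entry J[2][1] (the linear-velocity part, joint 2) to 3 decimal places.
axis z_1 = (0.0000,1.0000,0.0000); lever o_n−o_1 = (-2.5981,0.0000,-1.5000)
cross product → J_v[:, 1] = (-1.5000,-0.0000,2.5981)
J_ω[:, 1] = z_1
entry J[2][1] = 2.5981

2.598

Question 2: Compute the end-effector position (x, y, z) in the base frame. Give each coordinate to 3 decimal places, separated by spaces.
2.402 0.000 2.500

after link 1: o_1 = (5.0000, 0.0000, 4.0000)
after link 2: o_2 = (2.4019, 0.0000, 2.5000)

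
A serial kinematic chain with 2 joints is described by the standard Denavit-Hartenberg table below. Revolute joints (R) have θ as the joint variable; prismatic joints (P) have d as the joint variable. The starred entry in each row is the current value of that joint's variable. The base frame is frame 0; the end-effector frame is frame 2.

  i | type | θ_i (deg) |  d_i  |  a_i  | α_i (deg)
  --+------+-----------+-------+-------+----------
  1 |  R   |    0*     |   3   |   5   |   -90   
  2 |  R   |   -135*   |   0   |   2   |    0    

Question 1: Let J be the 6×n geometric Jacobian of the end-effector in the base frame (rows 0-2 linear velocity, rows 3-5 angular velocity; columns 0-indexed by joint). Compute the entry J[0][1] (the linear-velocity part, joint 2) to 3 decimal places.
axis z_1 = (0.0000,1.0000,0.0000); lever o_n−o_1 = (-1.4142,-0.0000,1.4142)
cross product → J_v[:, 1] = (1.4142,-0.0000,1.4142)
J_ω[:, 1] = z_1
entry J[0][1] = 1.4142

1.414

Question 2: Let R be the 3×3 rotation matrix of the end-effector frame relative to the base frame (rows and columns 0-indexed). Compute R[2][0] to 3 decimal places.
End-effector x-axis (col 0 of R) = (-0.7071,-0.0000,0.7071)
R[2][0] = 0.7071

0.707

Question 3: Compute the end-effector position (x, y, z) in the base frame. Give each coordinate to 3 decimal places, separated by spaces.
after link 1: o_1 = (5.0000, 0.0000, 3.0000)
after link 2: o_2 = (3.5858, -0.0000, 4.4142)

3.586 -0.000 4.414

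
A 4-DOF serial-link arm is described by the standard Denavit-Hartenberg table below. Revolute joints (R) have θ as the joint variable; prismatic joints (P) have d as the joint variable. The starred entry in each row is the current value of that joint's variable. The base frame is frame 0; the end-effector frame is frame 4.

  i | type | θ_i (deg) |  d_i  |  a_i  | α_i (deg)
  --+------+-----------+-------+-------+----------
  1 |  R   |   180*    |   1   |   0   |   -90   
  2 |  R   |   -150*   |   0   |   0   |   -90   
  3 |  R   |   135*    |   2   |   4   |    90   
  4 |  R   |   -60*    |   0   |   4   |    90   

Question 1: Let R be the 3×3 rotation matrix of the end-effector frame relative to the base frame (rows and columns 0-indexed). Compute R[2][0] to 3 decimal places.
End-effector x-axis (col 0 of R) = (0.1268,0.3536,-0.9268)
R[2][0] = -0.9268

-0.927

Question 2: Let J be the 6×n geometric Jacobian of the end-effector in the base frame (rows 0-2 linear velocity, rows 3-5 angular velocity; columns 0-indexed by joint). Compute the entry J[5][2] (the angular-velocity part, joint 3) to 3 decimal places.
0.866

axis z_2 = (-0.5000,0.0000,0.8660); lever o_n−o_2 = (-2.9422,4.2426,-3.3893)
cross product → J_v[:, 2] = (-3.6742,-4.2426,-2.1213)
J_ω[:, 2] = z_2
entry J[5][2] = 0.8660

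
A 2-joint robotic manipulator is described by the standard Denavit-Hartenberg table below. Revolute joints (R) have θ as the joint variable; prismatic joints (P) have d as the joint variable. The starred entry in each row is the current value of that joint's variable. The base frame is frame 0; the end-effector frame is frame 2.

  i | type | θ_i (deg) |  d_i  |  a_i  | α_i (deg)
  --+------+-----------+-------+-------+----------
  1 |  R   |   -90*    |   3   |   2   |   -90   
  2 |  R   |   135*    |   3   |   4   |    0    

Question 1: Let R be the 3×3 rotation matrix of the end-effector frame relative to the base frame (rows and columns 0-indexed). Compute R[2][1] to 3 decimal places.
0.707

End-effector y-axis (col 1 of R) = (-0.0000,0.7071,0.7071)
R[2][1] = 0.7071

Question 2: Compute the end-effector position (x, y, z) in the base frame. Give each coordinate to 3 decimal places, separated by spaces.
3.000 0.828 0.172

after link 1: o_1 = (0.0000, -2.0000, 3.0000)
after link 2: o_2 = (3.0000, 0.8284, 0.1716)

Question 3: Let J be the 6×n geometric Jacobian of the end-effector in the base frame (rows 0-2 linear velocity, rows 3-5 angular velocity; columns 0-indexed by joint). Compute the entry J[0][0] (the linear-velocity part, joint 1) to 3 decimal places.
-0.828

axis z_0 = ẑ; lever o_n−o_0 = (3.0000,0.8284,0.1716)
cross product → J_v[:, 0] = (-0.8284,3.0000,0.0000)
J_ω[:, 0] = z_0
entry J[0][0] = -0.8284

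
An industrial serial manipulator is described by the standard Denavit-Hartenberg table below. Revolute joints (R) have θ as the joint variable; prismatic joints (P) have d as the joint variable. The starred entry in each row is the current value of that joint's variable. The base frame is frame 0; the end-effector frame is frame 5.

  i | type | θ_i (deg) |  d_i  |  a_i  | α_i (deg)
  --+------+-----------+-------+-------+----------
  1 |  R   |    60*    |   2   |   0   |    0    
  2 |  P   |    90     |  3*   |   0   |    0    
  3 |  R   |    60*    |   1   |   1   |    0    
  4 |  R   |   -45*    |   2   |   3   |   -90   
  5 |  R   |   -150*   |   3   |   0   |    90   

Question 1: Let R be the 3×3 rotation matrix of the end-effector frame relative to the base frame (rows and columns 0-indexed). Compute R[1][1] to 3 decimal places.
-0.966

End-effector y-axis (col 1 of R) = (-0.2588,-0.9659,0.0000)
R[1][1] = -0.9659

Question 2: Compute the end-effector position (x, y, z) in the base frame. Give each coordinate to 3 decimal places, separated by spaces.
after link 1: o_1 = (0.0000, 0.0000, 2.0000)
after link 2: o_2 = (0.0000, 0.0000, 5.0000)
after link 3: o_3 = (-0.8660, -0.5000, 6.0000)
after link 4: o_4 = (-3.7638, 0.2765, 8.0000)
after link 5: o_5 = (-4.5403, -2.6213, 8.0000)

-4.540 -2.621 8.000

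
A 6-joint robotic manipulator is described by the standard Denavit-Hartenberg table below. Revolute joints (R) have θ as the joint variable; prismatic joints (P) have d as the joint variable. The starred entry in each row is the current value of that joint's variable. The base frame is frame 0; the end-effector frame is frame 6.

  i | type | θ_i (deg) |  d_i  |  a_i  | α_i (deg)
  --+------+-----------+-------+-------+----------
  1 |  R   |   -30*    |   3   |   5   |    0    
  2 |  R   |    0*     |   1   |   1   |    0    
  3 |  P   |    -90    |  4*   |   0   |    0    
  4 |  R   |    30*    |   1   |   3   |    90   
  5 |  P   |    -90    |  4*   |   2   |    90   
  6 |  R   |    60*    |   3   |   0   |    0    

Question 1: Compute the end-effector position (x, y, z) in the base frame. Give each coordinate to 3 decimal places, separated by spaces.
after link 1: o_1 = (4.3301, -2.5000, 3.0000)
after link 2: o_2 = (5.1962, -3.0000, 4.0000)
after link 3: o_3 = (5.1962, -3.0000, 8.0000)
after link 4: o_4 = (5.1962, -6.0000, 9.0000)
after link 5: o_5 = (1.1962, -6.0000, 7.0000)
after link 6: o_6 = (1.1962, -3.0000, 7.0000)

1.196 -3.000 7.000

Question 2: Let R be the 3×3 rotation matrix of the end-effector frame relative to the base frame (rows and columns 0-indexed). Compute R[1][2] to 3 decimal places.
End-effector z-axis (col 2 of R) = (-0.0000,1.0000,-0.0000)
R[1][2] = 1.0000

1.000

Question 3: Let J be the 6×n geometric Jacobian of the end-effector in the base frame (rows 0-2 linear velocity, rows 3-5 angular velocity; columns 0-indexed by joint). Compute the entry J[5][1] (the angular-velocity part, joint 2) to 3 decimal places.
axis z_1 = (0.0000,0.0000,1.0000); lever o_n−o_1 = (-3.1340,-0.5000,4.0000)
cross product → J_v[:, 1] = (0.5000,-3.1340,0.0000)
J_ω[:, 1] = z_1
entry J[5][1] = 1.0000

1.000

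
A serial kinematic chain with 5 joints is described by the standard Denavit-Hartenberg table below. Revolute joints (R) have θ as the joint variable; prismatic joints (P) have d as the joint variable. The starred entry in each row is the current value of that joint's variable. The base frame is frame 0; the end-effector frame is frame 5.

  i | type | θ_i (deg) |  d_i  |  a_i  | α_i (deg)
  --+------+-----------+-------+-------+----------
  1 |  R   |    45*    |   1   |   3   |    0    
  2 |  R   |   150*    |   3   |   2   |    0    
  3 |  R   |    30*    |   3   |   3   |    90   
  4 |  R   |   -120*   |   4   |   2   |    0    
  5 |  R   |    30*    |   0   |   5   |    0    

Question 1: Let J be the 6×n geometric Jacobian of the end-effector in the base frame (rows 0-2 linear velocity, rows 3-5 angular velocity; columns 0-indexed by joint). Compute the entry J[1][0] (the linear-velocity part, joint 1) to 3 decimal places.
-4.053

axis z_0 = ẑ; lever o_n−o_0 = (-4.0532,3.0179,0.2679)
cross product → J_v[:, 0] = (-3.0179,-4.0532,0.0000)
J_ω[:, 0] = z_0
entry J[1][0] = -4.0532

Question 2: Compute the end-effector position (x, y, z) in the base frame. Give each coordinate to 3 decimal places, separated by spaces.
-4.053 3.018 0.268

after link 1: o_1 = (2.1213, 2.1213, 1.0000)
after link 2: o_2 = (0.1895, 1.6037, 4.0000)
after link 3: o_3 = (-1.9319, -0.5176, 7.0000)
after link 4: o_4 = (-4.0532, 3.0179, 5.2679)
after link 5: o_5 = (-4.0532, 3.0179, 0.2679)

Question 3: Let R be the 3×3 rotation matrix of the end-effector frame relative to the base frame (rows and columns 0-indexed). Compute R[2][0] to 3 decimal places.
End-effector x-axis (col 0 of R) = (-0.0000,0.0000,-1.0000)
R[2][0] = -1.0000

-1.000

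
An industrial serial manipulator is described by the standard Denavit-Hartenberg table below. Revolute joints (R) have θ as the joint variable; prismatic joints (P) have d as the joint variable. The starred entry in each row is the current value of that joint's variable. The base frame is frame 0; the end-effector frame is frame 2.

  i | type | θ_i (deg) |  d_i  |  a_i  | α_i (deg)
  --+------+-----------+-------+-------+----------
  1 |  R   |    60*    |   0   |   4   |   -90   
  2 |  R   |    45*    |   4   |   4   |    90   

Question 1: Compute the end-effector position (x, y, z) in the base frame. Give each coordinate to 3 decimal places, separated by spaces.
after link 1: o_1 = (2.0000, 3.4641, 0.0000)
after link 2: o_2 = (-0.0499, 7.9136, -2.8284)

-0.050 7.914 -2.828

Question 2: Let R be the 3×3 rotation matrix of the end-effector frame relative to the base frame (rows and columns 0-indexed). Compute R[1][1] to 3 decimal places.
0.500

End-effector y-axis (col 1 of R) = (-0.8660,0.5000,0.0000)
R[1][1] = 0.5000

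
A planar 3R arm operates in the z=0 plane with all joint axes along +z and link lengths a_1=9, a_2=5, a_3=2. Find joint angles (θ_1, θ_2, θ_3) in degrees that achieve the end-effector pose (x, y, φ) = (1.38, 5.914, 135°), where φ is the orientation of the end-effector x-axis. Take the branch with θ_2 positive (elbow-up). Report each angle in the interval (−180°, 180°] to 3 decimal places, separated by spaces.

30.000 150.003 -45.003

wrist centre = target − a_3·(cos φ, sin φ) = (2.7942, 4.4998)
cos θ_2 = (28.0557−9²−5²)/(2·9·5) = -0.8660; θ_2 = 150.0026° (elbow-up)
β = atan2(4.4998,2.7942) = 58.1611°; ψ = atan2(2.4998,4.6698) = 28.1609°
θ_1 = β − ψ = 30.0002°
θ_3 = φ − θ_1 − θ_2 = -45.0027° (wrapped to (-180°,180°])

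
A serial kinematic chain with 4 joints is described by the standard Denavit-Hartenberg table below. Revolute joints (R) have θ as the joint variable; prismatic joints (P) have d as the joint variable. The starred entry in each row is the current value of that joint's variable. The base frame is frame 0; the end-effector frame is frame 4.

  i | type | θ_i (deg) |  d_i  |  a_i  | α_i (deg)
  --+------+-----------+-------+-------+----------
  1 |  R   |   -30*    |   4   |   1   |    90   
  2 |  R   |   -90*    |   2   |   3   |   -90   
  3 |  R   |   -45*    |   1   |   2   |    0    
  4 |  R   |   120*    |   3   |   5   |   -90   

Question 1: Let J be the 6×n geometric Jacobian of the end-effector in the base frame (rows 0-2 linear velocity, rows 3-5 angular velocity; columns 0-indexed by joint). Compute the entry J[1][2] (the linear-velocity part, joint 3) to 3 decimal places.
2.345

axis z_2 = (0.8660,-0.5000,0.0000); lever o_n−o_2 = (5.1718,0.9578,-2.7083)
cross product → J_v[:, 2] = (1.3542,2.3455,3.4154)
J_ω[:, 2] = z_2
entry J[1][2] = 2.3455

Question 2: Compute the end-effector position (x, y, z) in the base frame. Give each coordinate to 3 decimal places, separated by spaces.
5.038 -1.274 -1.708

after link 1: o_1 = (0.8660, -0.5000, 4.0000)
after link 2: o_2 = (-0.1340, -2.2321, 1.0000)
after link 3: o_3 = (0.0249, -3.9568, -0.4142)
after link 4: o_4 = (5.0378, -1.2742, -1.7083)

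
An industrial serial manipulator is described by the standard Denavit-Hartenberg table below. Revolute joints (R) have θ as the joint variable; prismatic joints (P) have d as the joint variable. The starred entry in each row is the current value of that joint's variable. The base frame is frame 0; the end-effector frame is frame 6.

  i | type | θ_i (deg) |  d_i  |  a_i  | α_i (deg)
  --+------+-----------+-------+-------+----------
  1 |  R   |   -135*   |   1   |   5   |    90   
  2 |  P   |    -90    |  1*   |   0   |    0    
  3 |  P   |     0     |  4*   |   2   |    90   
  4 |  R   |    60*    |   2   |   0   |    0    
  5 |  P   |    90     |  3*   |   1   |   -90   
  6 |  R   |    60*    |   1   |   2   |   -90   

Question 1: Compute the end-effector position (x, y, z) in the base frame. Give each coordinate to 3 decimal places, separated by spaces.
after link 1: o_1 = (-3.5355, -3.5355, 1.0000)
after link 2: o_2 = (-4.2426, -2.8284, 1.0000)
after link 3: o_3 = (-7.0711, -0.0000, -1.0000)
after link 4: o_4 = (-5.6569, 1.4142, -1.0000)
after link 5: o_5 = (-3.8891, 3.8891, -0.1340)
after link 6: o_6 = (-4.8550, 2.4055, 1.2321)

-4.855 2.406 1.232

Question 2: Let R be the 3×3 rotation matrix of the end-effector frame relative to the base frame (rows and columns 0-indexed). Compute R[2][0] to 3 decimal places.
0.433

End-effector x-axis (col 0 of R) = (-0.7891,-0.4356,0.4330)
R[2][0] = 0.4330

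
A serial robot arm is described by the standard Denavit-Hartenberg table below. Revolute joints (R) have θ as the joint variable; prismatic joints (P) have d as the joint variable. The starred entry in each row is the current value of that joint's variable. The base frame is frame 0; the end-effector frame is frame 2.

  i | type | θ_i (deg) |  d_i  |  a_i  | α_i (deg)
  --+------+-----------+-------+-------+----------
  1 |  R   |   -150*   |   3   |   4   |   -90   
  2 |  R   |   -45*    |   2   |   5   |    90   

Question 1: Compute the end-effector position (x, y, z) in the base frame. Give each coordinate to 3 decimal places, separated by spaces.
-5.526 -5.500 6.536

after link 1: o_1 = (-3.4641, -2.0000, 3.0000)
after link 2: o_2 = (-5.5260, -5.4998, 6.5355)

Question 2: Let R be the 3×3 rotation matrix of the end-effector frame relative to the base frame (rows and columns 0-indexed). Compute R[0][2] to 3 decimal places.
End-effector z-axis (col 2 of R) = (0.6124,0.3536,0.7071)
R[0][2] = 0.6124

0.612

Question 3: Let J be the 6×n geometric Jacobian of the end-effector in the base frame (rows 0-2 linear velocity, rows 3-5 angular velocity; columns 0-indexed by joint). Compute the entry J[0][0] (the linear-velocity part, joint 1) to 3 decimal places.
5.500

axis z_0 = ẑ; lever o_n−o_0 = (-5.5260,-5.4998,6.5355)
cross product → J_v[:, 0] = (5.4998,-5.5260,0.0000)
J_ω[:, 0] = z_0
entry J[0][0] = 5.4998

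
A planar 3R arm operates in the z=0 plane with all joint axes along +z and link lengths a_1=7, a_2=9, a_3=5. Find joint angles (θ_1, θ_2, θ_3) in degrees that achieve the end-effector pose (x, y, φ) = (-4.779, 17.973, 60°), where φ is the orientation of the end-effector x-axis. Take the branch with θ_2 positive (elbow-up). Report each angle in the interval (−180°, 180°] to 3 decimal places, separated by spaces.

101.160 30.007 -71.166

wrist centre = target − a_3·(cos φ, sin φ) = (-7.2790, 13.6429)
cos θ_2 = (239.1118−7²−9²)/(2·7·9) = 0.8660; θ_2 = 30.0067° (elbow-up)
β = atan2(13.6429,-7.2790) = 118.0816°; ψ = atan2(4.5009,14.7937) = 16.9221°
θ_1 = β − ψ = 101.1595°
θ_3 = φ − θ_1 − θ_2 = -71.1662° (wrapped to (-180°,180°])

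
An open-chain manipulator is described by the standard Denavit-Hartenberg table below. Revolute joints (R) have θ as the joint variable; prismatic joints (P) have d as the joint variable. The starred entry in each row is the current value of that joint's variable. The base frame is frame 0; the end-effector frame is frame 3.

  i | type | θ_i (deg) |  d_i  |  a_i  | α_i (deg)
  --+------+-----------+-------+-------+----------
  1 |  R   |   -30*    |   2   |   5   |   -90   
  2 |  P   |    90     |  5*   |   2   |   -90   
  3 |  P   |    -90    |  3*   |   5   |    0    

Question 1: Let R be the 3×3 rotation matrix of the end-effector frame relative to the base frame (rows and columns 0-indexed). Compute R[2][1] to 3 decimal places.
End-effector y-axis (col 1 of R) = (0.0000,-0.0000,-1.0000)
R[2][1] = -1.0000

-1.000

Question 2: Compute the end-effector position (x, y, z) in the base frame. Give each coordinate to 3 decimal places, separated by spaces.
after link 1: o_1 = (4.3301, -2.5000, 2.0000)
after link 2: o_2 = (6.8301, 1.8301, 0.0000)
after link 3: o_3 = (6.7321, 7.6603, 0.0000)

6.732 7.660 0.000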